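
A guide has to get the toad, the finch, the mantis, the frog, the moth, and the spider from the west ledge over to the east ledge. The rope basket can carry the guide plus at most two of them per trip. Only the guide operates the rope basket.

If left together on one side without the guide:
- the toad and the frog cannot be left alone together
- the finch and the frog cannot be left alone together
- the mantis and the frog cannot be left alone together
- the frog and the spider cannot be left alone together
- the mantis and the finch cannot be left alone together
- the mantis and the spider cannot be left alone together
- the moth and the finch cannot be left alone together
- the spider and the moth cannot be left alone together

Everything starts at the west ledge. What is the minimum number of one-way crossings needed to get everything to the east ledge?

impossible

Whatever the first load, the items left behind include a forbidden pair without the guide. No opening move is safe, so no plan exists.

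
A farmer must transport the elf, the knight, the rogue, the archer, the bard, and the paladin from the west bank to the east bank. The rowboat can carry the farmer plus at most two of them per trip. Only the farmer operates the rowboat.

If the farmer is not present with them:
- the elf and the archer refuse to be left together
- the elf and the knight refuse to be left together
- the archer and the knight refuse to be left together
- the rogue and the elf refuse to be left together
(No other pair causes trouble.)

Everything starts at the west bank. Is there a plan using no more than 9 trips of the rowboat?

Yes

Yes — this plan uses 9 crossings (≤ 9):
1. Farmer goes to the east bank with the elf and the knight.  [the west bank: the archer, the bard, the paladin, the rogue | the east bank: the elf, the knight]
2. Farmer goes back to the west bank with the elf.  [the west bank: the archer, the bard, the elf, the paladin, the rogue | the east bank: the knight]
3. Farmer goes to the east bank with the elf and the rogue.  [the west bank: the archer, the bard, the paladin | the east bank: the elf, the knight, the rogue]
4. Farmer goes back to the west bank with the elf.  [the west bank: the archer, the bard, the elf, the paladin | the east bank: the knight, the rogue]
5. Farmer goes to the east bank with the bard and the elf.  [the west bank: the archer, the paladin | the east bank: the bard, the elf, the knight, the rogue]
6. Farmer goes back to the west bank with the elf.  [the west bank: the archer, the elf, the paladin | the east bank: the bard, the knight, the rogue]
7. Farmer goes to the east bank with the elf and the paladin.  [the west bank: the archer | the east bank: the bard, the elf, the knight, the paladin, the rogue]
8. Farmer goes back to the west bank with the elf.  [the west bank: the archer, the elf | the east bank: the bard, the knight, the paladin, the rogue]
9. Farmer goes to the east bank with the archer and the elf.  [the west bank: — | the east bank: the archer, the bard, the elf, the knight, the paladin, the rogue]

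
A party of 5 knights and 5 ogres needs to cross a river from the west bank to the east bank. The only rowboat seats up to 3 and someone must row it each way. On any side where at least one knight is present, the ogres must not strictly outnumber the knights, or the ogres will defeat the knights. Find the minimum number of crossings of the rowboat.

Counting alone: each trip to the east bank takes at most 3 across and each return brings at least 1 back, so after t trips out (and t−1 returns) at most 3t − (t−1) of the 10 are across; that first reaches 10 at t = 5, so at least 9 crossings are needed.
The safety rule pushes this higher. Following every safe sequence of crossings, the most of the 10 that can be at the east bank as the rowboat arrives there on crossing 9 is 9 — never all 10.
So no plan with fewer than 11 crossings exists, and this one achieves 11:
1. 2 ogres → the east bank.  (the west bank: 5K 3O; the east bank: 0K 2O)
2. 1 ogre ← the west bank.  (the west bank: 5K 4O; the east bank: 0K 1O)
3. 3 ogres → the east bank.  (the west bank: 5K 1O; the east bank: 0K 4O)
4. 1 ogre ← the west bank.  (the west bank: 5K 2O; the east bank: 0K 3O)
5. 3 knights → the east bank.  (the west bank: 2K 2O; the east bank: 3K 3O)
6. 1 knight and 1 ogre ← the west bank.  (the west bank: 3K 3O; the east bank: 2K 2O)
7. 3 knights → the east bank.  (the west bank: 0K 3O; the east bank: 5K 2O)
8. 1 ogre ← the west bank.  (the west bank: 0K 4O; the east bank: 5K 1O)
9. 2 ogres → the east bank.  (the west bank: 0K 2O; the east bank: 5K 3O)
10. 1 ogre ← the west bank.  (the west bank: 0K 3O; the east bank: 5K 2O)
11. 3 ogres → the east bank.  (the west bank: 0K 0O; the east bank: 5K 5O)

11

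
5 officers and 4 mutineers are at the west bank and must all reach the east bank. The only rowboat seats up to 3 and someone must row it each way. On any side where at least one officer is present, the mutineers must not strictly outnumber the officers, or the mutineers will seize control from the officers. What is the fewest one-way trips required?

7

Counting alone: each trip to the east bank takes at most 3 across and each return brings at least 1 back, so after t trips out (and t−1 returns) at most 3t − (t−1) of the 9 are across; that first reaches 9 at t = 4, so at least 7 crossings are needed.
The plan below uses exactly 7 crossings, so it is optimal:
1. 3 mutineers → the east bank.  (the west bank: 5O 1M; the east bank: 0O 3M)
2. 1 mutineer ← the west bank.  (the west bank: 5O 2M; the east bank: 0O 2M)
3. 3 officers → the east bank.  (the west bank: 2O 2M; the east bank: 3O 2M)
4. 1 officer ← the west bank.  (the west bank: 3O 2M; the east bank: 2O 2M)
5. 2 officers and 1 mutineer → the east bank.  (the west bank: 1O 1M; the east bank: 4O 3M)
6. 1 officer ← the west bank.  (the west bank: 2O 1M; the east bank: 3O 3M)
7. 2 officers and 1 mutineer → the east bank.  (the west bank: 0O 0M; the east bank: 5O 4M)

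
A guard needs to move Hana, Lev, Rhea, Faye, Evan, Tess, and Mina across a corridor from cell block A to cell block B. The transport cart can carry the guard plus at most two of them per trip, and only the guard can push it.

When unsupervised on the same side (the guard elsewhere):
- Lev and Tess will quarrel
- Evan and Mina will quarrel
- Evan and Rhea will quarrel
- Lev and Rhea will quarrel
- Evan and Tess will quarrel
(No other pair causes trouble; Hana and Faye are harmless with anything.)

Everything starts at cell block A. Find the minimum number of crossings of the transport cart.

9

Counting alone: the guard can take at most 2 across per trip to cell block B, so moving all 7 needs at least 4 loaded trips out, with a return between consecutive ones — at least 7 crossings.
The safety rule pushes this higher. Following every safe sequence of crossings, the most of the 7 that can be at cell block B as the transport cart arrives there on crossing 7 is 6 — never all 7.
So no plan with fewer than 9 crossings exists, and this one achieves 9:
1. Guard goes to cell block B with Evan and Lev.
2. Guard goes back to cell block A alone.
3. Guard goes to cell block B with Hana.
4. Guard goes back to cell block A alone.
5. Guard goes to cell block B with Faye and Rhea.
6. Guard goes back to cell block A with Evan and Lev.
7. Guard goes to cell block B with Mina and Tess.
8. Guard goes back to cell block A alone.
9. Guard goes to cell block B with Evan and Lev.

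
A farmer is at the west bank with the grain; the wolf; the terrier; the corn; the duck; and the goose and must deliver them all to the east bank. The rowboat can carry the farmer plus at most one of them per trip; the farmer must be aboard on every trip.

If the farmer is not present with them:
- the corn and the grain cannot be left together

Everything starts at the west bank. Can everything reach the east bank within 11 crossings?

Yes

Yes — this plan uses 11 crossings (≤ 11):
1. Farmer goes to the east bank with the grain.  [the west bank: the corn, the duck, the goose, the terrier, the wolf | the east bank: the grain]
2. Farmer goes back to the west bank alone.  [the west bank: the corn, the duck, the goose, the terrier, the wolf | the east bank: the grain]
3. Farmer goes to the east bank with the wolf.  [the west bank: the corn, the duck, the goose, the terrier | the east bank: the grain, the wolf]
4. Farmer goes back to the west bank alone.  [the west bank: the corn, the duck, the goose, the terrier | the east bank: the grain, the wolf]
5. Farmer goes to the east bank with the terrier.  [the west bank: the corn, the duck, the goose | the east bank: the grain, the terrier, the wolf]
6. Farmer goes back to the west bank alone.  [the west bank: the corn, the duck, the goose | the east bank: the grain, the terrier, the wolf]
7. Farmer goes to the east bank with the duck.  [the west bank: the corn, the goose | the east bank: the duck, the grain, the terrier, the wolf]
8. Farmer goes back to the west bank alone.  [the west bank: the corn, the goose | the east bank: the duck, the grain, the terrier, the wolf]
9. Farmer goes to the east bank with the goose.  [the west bank: the corn | the east bank: the duck, the goose, the grain, the terrier, the wolf]
10. Farmer goes back to the west bank alone.  [the west bank: the corn | the east bank: the duck, the goose, the grain, the terrier, the wolf]
11. Farmer goes to the east bank with the corn.  [the west bank: — | the east bank: the corn, the duck, the goose, the grain, the terrier, the wolf]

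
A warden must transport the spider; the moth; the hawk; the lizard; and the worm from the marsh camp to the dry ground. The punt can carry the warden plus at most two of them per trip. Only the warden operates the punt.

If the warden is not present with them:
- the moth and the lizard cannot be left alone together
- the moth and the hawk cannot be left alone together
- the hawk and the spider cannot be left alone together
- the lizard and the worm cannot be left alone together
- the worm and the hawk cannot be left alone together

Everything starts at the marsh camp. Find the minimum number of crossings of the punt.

Counting alone: the warden can take at most 2 across per trip to the dry ground, so moving all 5 needs at least 3 loaded trips out, with a return between consecutive ones — at least 5 crossings.
The safety rule pushes this higher. Following every safe sequence of crossings, the most of the 5 that can be at the dry ground as the punt arrives there on crossing 5 is 4 — never all 5.
So no plan with fewer than 7 crossings exists, and this one achieves 7:
1. Warden goes to the dry ground with the hawk and the lizard.  [the marsh camp: the moth, the spider, the worm | the dry ground: the hawk, the lizard]
2. Warden goes back to the marsh camp alone.  [the marsh camp: the moth, the spider, the worm | the dry ground: the hawk, the lizard]
3. Warden goes to the dry ground with the spider.  [the marsh camp: the moth, the worm | the dry ground: the hawk, the lizard, the spider]
4. Warden goes back to the marsh camp with the hawk.  [the marsh camp: the hawk, the moth, the worm | the dry ground: the lizard, the spider]
5. Warden goes to the dry ground with the moth and the worm.  [the marsh camp: the hawk | the dry ground: the lizard, the moth, the spider, the worm]
6. Warden goes back to the marsh camp with the lizard.  [the marsh camp: the hawk, the lizard | the dry ground: the moth, the spider, the worm]
7. Warden goes to the dry ground with the hawk and the lizard.  [the marsh camp: — | the dry ground: the hawk, the lizard, the moth, the spider, the worm]

7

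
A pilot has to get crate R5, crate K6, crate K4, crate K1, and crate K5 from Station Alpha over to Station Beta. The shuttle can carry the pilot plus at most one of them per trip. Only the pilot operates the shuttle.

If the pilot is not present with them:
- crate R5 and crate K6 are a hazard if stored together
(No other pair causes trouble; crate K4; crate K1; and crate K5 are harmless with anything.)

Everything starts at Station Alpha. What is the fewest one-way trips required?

9

Counting alone: the pilot can take at most 1 across per trip to Station Beta, so moving all 5 needs at least 5 loaded trips out, with a return between consecutive ones — at least 9 crossings.
The plan below uses exactly 9 crossings, so it is optimal:
1. Pilot goes to Station Beta with crate R5.
2. Pilot goes back to Station Alpha alone.
3. Pilot goes to Station Beta with crate K4.
4. Pilot goes back to Station Alpha alone.
5. Pilot goes to Station Beta with crate K1.
6. Pilot goes back to Station Alpha alone.
7. Pilot goes to Station Beta with crate K5.
8. Pilot goes back to Station Alpha alone.
9. Pilot goes to Station Beta with crate K6.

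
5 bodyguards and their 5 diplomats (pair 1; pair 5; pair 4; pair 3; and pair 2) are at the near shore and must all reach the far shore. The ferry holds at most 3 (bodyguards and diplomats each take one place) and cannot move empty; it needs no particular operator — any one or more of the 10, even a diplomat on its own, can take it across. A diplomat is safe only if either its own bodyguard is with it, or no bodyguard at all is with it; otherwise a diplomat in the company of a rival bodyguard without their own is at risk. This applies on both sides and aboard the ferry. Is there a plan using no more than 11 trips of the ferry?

Yes

Yes — this plan uses 11 crossings (≤ 11):
1. bodyguard 1 and diplomat 1 cross → the far shore.
2. bodyguard 1 crosses ← the near shore.
3. diplomat 3, diplomat 4, and diplomat 5 cross → the far shore.
4. diplomat 1 crosses ← the near shore.
5. bodyguard 3, bodyguard 4, and bodyguard 5 cross → the far shore.
6. bodyguard 5 and diplomat 5 cross ← the near shore.
7. bodyguard 1, bodyguard 2, and bodyguard 5 cross → the far shore.
8. diplomat 4 crosses ← the near shore.
9. diplomat 1 and diplomat 5 cross → the far shore.
10. diplomat 1 crosses ← the near shore.
11. diplomat 1, diplomat 2, and diplomat 4 cross → the far shore.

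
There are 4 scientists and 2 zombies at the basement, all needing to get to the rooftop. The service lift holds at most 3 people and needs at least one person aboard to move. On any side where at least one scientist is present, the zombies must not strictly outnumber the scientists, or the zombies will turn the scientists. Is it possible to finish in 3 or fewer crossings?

No

Counting alone: each trip to the rooftop takes at most 3 across and each return brings at least 1 back, so after t trips out (and t−1 returns) at most 3t − (t−1) of the 6 are across; that first reaches 6 at t = 3, so at least 5 crossings are needed.
Since 3 < 5, 3 crossings cannot be enough. (The shortest complete plan in fact takes 5:)
1. 2 zombies → the rooftop.  (the basement: 4S 0Z; the rooftop: 0S 2Z)
2. 1 zombie ← the basement.  (the basement: 4S 1Z; the rooftop: 0S 1Z)
3. 2 scientists and 1 zombie → the rooftop.  (the basement: 2S 0Z; the rooftop: 2S 2Z)
4. 1 zombie ← the basement.  (the basement: 2S 1Z; the rooftop: 2S 1Z)
5. 2 scientists and 1 zombie → the rooftop.  (the basement: 0S 0Z; the rooftop: 4S 2Z)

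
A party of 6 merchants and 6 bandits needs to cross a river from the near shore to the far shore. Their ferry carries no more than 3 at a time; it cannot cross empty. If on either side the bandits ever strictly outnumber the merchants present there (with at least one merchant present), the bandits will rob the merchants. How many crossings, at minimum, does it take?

Following every safe sequence of crossings from the start, the most of the 12 that can be at the far shore as the ferry arrives there on crossings 1, 3, 5 is 3, 5, 6 respectively; the best ever achieved is 6 of 12.
From crossing 7 on, no configuration arises that was not already reachable earlier: only 17 distinct safe configurations (who is on which side, and where the ferry is) can ever be reached, none of them has everyone across, and every continuation just revisits them. They are: 0 merchants + 0 bandits across (ferry back at the start); 0 merchants + 1 bandit across (ferry there); 0 merchants + 1 bandit across (ferry back at the start); 0 merchants + 2 bandits across (ferry there); 0 merchants + 2 bandits across (ferry back at the start); 0 merchants + 3 bandits across (ferry there); 0 merchants + 3 bandits across (ferry back at the start); 0 merchants + 4 bandits across (ferry there); 0 merchants + 4 bandits across (ferry back at the start); 0 merchants + 5 bandits across (ferry there); 0 merchants + 5 bandits across (ferry back at the start); 0 merchants + 6 bandits across (ferry there); 1 merchant + 1 bandit across (ferry there); 1 merchant + 1 bandit across (ferry back at the start); 2 merchants + 2 bandits across (ferry there); 2 merchants + 2 bandits across (ferry back at the start); 3 merchants + 3 bandits across (ferry there). So no valid plan exists.

impossible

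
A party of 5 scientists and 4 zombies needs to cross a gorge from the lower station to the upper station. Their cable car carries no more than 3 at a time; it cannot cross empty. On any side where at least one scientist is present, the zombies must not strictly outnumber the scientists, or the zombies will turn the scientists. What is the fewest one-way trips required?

7

Counting alone: each trip to the upper station takes at most 3 across and each return brings at least 1 back, so after t trips out (and t−1 returns) at most 3t − (t−1) of the 9 are across; that first reaches 9 at t = 4, so at least 7 crossings are needed.
The plan below uses exactly 7 crossings, so it is optimal:
1. 3 zombies → the upper station.  (the lower station: 5S 1Z; the upper station: 0S 3Z)
2. 1 zombie ← the lower station.  (the lower station: 5S 2Z; the upper station: 0S 2Z)
3. 3 scientists → the upper station.  (the lower station: 2S 2Z; the upper station: 3S 2Z)
4. 1 scientist ← the lower station.  (the lower station: 3S 2Z; the upper station: 2S 2Z)
5. 2 scientists and 1 zombie → the upper station.  (the lower station: 1S 1Z; the upper station: 4S 3Z)
6. 1 scientist ← the lower station.  (the lower station: 2S 1Z; the upper station: 3S 3Z)
7. 2 scientists and 1 zombie → the upper station.  (the lower station: 0S 0Z; the upper station: 5S 4Z)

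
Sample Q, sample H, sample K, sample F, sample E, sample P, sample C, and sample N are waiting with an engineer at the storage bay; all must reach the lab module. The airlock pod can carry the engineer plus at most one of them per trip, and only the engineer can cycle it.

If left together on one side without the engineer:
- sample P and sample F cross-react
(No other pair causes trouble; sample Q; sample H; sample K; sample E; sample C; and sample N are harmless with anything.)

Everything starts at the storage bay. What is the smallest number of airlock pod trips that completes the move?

15

Counting alone: the engineer can take at most 1 across per trip to the lab module, so moving all 8 needs at least 8 loaded trips out, with a return between consecutive ones — at least 15 crossings.
The plan below uses exactly 15 crossings, so it is optimal:
1. Engineer goes to the lab module with sample F.  [the storage bay: sample C, sample E, sample H, sample K, sample N, sample P, sample Q | the lab module: sample F]
2. Engineer goes back to the storage bay alone.  [the storage bay: sample C, sample E, sample H, sample K, sample N, sample P, sample Q | the lab module: sample F]
3. Engineer goes to the lab module with sample Q.  [the storage bay: sample C, sample E, sample H, sample K, sample N, sample P | the lab module: sample F, sample Q]
4. Engineer goes back to the storage bay alone.  [the storage bay: sample C, sample E, sample H, sample K, sample N, sample P | the lab module: sample F, sample Q]
5. Engineer goes to the lab module with sample H.  [the storage bay: sample C, sample E, sample K, sample N, sample P | the lab module: sample F, sample H, sample Q]
6. Engineer goes back to the storage bay alone.  [the storage bay: sample C, sample E, sample K, sample N, sample P | the lab module: sample F, sample H, sample Q]
7. Engineer goes to the lab module with sample K.  [the storage bay: sample C, sample E, sample N, sample P | the lab module: sample F, sample H, sample K, sample Q]
8. Engineer goes back to the storage bay alone.  [the storage bay: sample C, sample E, sample N, sample P | the lab module: sample F, sample H, sample K, sample Q]
9. Engineer goes to the lab module with sample E.  [the storage bay: sample C, sample N, sample P | the lab module: sample E, sample F, sample H, sample K, sample Q]
10. Engineer goes back to the storage bay alone.  [the storage bay: sample C, sample N, sample P | the lab module: sample E, sample F, sample H, sample K, sample Q]
11. Engineer goes to the lab module with sample C.  [the storage bay: sample N, sample P | the lab module: sample C, sample E, sample F, sample H, sample K, sample Q]
12. Engineer goes back to the storage bay alone.  [the storage bay: sample N, sample P | the lab module: sample C, sample E, sample F, sample H, sample K, sample Q]
13. Engineer goes to the lab module with sample N.  [the storage bay: sample P | the lab module: sample C, sample E, sample F, sample H, sample K, sample N, sample Q]
14. Engineer goes back to the storage bay alone.  [the storage bay: sample P | the lab module: sample C, sample E, sample F, sample H, sample K, sample N, sample Q]
15. Engineer goes to the lab module with sample P.  [the storage bay: — | the lab module: sample C, sample E, sample F, sample H, sample K, sample N, sample P, sample Q]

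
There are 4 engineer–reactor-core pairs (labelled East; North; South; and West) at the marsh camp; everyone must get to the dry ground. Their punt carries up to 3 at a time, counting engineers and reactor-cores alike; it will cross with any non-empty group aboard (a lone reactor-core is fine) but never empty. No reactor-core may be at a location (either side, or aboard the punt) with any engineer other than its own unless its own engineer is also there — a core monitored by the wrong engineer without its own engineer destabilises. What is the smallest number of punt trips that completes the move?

9

Counting alone: each trip to the dry ground takes at most 3 across and each return brings at least 1 back, so after t trips out (and t−1 returns) at most 3t − (t−1) of the 8 are across; that first reaches 8 at t = 4, so at least 7 crossings are needed.
The safety rule pushes this higher. Following every safe sequence of crossings, the most of the 8 that can be at the dry ground as the punt arrives there on crossing 7 is 7 — never all 8.
So no plan with fewer than 9 crossings exists, and this one achieves 9:
1. engineer East and reactor-core East cross → the dry ground.
2. engineer East crosses ← the marsh camp.
3. engineer East, engineer North, and reactor-core North cross → the dry ground.
4. engineer East and reactor-core East cross ← the marsh camp.
5. engineer East, engineer South, and engineer West cross → the dry ground.
6. reactor-core North crosses ← the marsh camp.
7. reactor-core East and reactor-core North cross → the dry ground.
8. reactor-core East crosses ← the marsh camp.
9. reactor-core East, reactor-core South, and reactor-core West cross → the dry ground.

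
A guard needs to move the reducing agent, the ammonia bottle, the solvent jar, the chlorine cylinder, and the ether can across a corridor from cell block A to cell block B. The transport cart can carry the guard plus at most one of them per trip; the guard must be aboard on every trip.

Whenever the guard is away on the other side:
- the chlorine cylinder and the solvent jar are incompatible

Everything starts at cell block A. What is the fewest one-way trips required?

9

Counting alone: the guard can take at most 1 across per trip to cell block B, so moving all 5 needs at least 5 loaded trips out, with a return between consecutive ones — at least 9 crossings.
The plan below uses exactly 9 crossings, so it is optimal:
1. Guard goes to cell block B with the solvent jar.  [cell block A: the ammonia bottle, the chlorine cylinder, the ether can, the reducing agent | cell block B: the solvent jar]
2. Guard goes back to cell block A alone.  [cell block A: the ammonia bottle, the chlorine cylinder, the ether can, the reducing agent | cell block B: the solvent jar]
3. Guard goes to cell block B with the reducing agent.  [cell block A: the ammonia bottle, the chlorine cylinder, the ether can | cell block B: the reducing agent, the solvent jar]
4. Guard goes back to cell block A alone.  [cell block A: the ammonia bottle, the chlorine cylinder, the ether can | cell block B: the reducing agent, the solvent jar]
5. Guard goes to cell block B with the ammonia bottle.  [cell block A: the chlorine cylinder, the ether can | cell block B: the ammonia bottle, the reducing agent, the solvent jar]
6. Guard goes back to cell block A alone.  [cell block A: the chlorine cylinder, the ether can | cell block B: the ammonia bottle, the reducing agent, the solvent jar]
7. Guard goes to cell block B with the ether can.  [cell block A: the chlorine cylinder | cell block B: the ammonia bottle, the ether can, the reducing agent, the solvent jar]
8. Guard goes back to cell block A alone.  [cell block A: the chlorine cylinder | cell block B: the ammonia bottle, the ether can, the reducing agent, the solvent jar]
9. Guard goes to cell block B with the chlorine cylinder.  [cell block A: — | cell block B: the ammonia bottle, the chlorine cylinder, the ether can, the reducing agent, the solvent jar]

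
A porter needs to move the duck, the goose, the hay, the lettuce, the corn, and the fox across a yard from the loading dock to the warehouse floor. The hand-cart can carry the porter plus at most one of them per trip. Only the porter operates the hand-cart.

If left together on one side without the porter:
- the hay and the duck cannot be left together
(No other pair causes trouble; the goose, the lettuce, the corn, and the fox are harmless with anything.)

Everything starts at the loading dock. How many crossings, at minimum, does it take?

11

Counting alone: the porter can take at most 1 across per trip to the warehouse floor, so moving all 6 needs at least 6 loaded trips out, with a return between consecutive ones — at least 11 crossings.
The plan below uses exactly 11 crossings, so it is optimal:
1. Porter goes to the warehouse floor with the duck.  [the loading dock: the corn, the fox, the goose, the hay, the lettuce | the warehouse floor: the duck]
2. Porter goes back to the loading dock alone.  [the loading dock: the corn, the fox, the goose, the hay, the lettuce | the warehouse floor: the duck]
3. Porter goes to the warehouse floor with the goose.  [the loading dock: the corn, the fox, the hay, the lettuce | the warehouse floor: the duck, the goose]
4. Porter goes back to the loading dock alone.  [the loading dock: the corn, the fox, the hay, the lettuce | the warehouse floor: the duck, the goose]
5. Porter goes to the warehouse floor with the lettuce.  [the loading dock: the corn, the fox, the hay | the warehouse floor: the duck, the goose, the lettuce]
6. Porter goes back to the loading dock alone.  [the loading dock: the corn, the fox, the hay | the warehouse floor: the duck, the goose, the lettuce]
7. Porter goes to the warehouse floor with the corn.  [the loading dock: the fox, the hay | the warehouse floor: the corn, the duck, the goose, the lettuce]
8. Porter goes back to the loading dock alone.  [the loading dock: the fox, the hay | the warehouse floor: the corn, the duck, the goose, the lettuce]
9. Porter goes to the warehouse floor with the fox.  [the loading dock: the hay | the warehouse floor: the corn, the duck, the fox, the goose, the lettuce]
10. Porter goes back to the loading dock alone.  [the loading dock: the hay | the warehouse floor: the corn, the duck, the fox, the goose, the lettuce]
11. Porter goes to the warehouse floor with the hay.  [the loading dock: — | the warehouse floor: the corn, the duck, the fox, the goose, the hay, the lettuce]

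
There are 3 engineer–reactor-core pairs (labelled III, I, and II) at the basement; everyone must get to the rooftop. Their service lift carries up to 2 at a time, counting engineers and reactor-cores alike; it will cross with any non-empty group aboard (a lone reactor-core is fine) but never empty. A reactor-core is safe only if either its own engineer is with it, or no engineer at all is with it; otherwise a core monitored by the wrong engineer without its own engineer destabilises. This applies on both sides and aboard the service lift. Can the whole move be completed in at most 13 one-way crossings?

Yes

Yes — this plan uses 11 crossings (≤ 13):
1. engineer III and reactor-core III cross → the rooftop.
2. engineer III crosses ← the basement.
3. reactor-core I and reactor-core II cross → the rooftop.
4. reactor-core III crosses ← the basement.
5. engineer I and engineer II cross → the rooftop.
6. engineer I and reactor-core I cross ← the basement.
7. engineer I and engineer III cross → the rooftop.
8. reactor-core II crosses ← the basement.
9. reactor-core I and reactor-core III cross → the rooftop.
10. engineer II crosses ← the basement.
11. engineer II and reactor-core II cross → the rooftop.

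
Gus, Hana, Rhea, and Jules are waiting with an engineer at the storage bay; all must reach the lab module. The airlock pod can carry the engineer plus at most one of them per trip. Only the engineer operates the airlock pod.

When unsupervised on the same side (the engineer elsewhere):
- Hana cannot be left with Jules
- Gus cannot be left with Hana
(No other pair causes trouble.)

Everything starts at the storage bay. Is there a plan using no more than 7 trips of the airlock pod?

No

Counting alone: the engineer can take at most 1 across per trip to the lab module, so moving all 4 needs at least 4 loaded trips out, with a return between consecutive ones — at least 7 crossings.
The safety rule pushes this higher. Following every safe sequence of crossings, the most of the 4 that can be at the lab module as the airlock pod arrives there on crossing 7 is 3 — never all 4.
So the move cannot be finished within 7 crossings. (The shortest complete plan takes 9:)
1. Engineer goes to the lab module with Hana.  [the storage bay: Gus, Jules, Rhea | the lab module: Hana]
2. Engineer goes back to the storage bay alone.  [the storage bay: Gus, Jules, Rhea | the lab module: Hana]
3. Engineer goes to the lab module with Gus.  [the storage bay: Jules, Rhea | the lab module: Gus, Hana]
4. Engineer goes back to the storage bay with Hana.  [the storage bay: Hana, Jules, Rhea | the lab module: Gus]
5. Engineer goes to the lab module with Jules.  [the storage bay: Hana, Rhea | the lab module: Gus, Jules]
6. Engineer goes back to the storage bay alone.  [the storage bay: Hana, Rhea | the lab module: Gus, Jules]
7. Engineer goes to the lab module with Rhea.  [the storage bay: Hana | the lab module: Gus, Jules, Rhea]
8. Engineer goes back to the storage bay alone.  [the storage bay: Hana | the lab module: Gus, Jules, Rhea]
9. Engineer goes to the lab module with Hana.  [the storage bay: — | the lab module: Gus, Hana, Jules, Rhea]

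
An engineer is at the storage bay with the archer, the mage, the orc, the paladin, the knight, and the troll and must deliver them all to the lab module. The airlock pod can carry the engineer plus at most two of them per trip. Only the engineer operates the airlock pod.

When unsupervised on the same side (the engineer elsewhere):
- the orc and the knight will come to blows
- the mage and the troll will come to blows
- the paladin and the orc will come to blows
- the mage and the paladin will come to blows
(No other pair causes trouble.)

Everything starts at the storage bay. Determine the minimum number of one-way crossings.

7

Counting alone: the engineer can take at most 2 across per trip to the lab module, so moving all 6 needs at least 3 loaded trips out, with a return between consecutive ones — at least 5 crossings.
The safety rule pushes this higher. Following every safe sequence of crossings, the most of the 6 that can be at the lab module as the airlock pod arrives there on crossing 5 is 5 — never all 6.
So no plan with fewer than 7 crossings exists, and this one achieves 7:
1. Engineer goes to the lab module with the mage and the orc.
2. Engineer goes back to the storage bay alone.
3. Engineer goes to the lab module with the archer and the paladin.
4. Engineer goes back to the storage bay with the mage and the orc.
5. Engineer goes to the lab module with the knight and the troll.
6. Engineer goes back to the storage bay alone.
7. Engineer goes to the lab module with the mage and the orc.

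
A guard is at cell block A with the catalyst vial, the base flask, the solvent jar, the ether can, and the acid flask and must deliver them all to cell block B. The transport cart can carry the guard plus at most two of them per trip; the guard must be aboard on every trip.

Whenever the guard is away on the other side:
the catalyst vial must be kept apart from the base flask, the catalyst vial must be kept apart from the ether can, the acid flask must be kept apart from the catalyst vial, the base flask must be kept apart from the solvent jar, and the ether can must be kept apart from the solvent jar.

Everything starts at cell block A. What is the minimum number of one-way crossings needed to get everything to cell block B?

Counting alone: the guard can take at most 2 across per trip to cell block B, so moving all 5 needs at least 3 loaded trips out, with a return between consecutive ones — at least 5 crossings.
The safety rule pushes this higher. Following every safe sequence of crossings, the most of the 5 that can be at cell block B as the transport cart arrives there on crossing 5 is 4 — never all 5.
So no plan with fewer than 7 crossings exists, and this one achieves 7:
1. Guard goes to cell block B with the catalyst vial and the solvent jar.  [cell block A: the acid flask, the base flask, the ether can | cell block B: the catalyst vial, the solvent jar]
2. Guard goes back to cell block A alone.  [cell block A: the acid flask, the base flask, the ether can | cell block B: the catalyst vial, the solvent jar]
3. Guard goes to cell block B with the base flask.  [cell block A: the acid flask, the ether can | cell block B: the base flask, the catalyst vial, the solvent jar]
4. Guard goes back to cell block A with the catalyst vial and the solvent jar.  [cell block A: the acid flask, the catalyst vial, the ether can, the solvent jar | cell block B: the base flask]
5. Guard goes to cell block B with the acid flask and the ether can.  [cell block A: the catalyst vial, the solvent jar | cell block B: the acid flask, the base flask, the ether can]
6. Guard goes back to cell block A alone.  [cell block A: the catalyst vial, the solvent jar | cell block B: the acid flask, the base flask, the ether can]
7. Guard goes to cell block B with the catalyst vial and the solvent jar.  [cell block A: — | cell block B: the acid flask, the base flask, the catalyst vial, the ether can, the solvent jar]

7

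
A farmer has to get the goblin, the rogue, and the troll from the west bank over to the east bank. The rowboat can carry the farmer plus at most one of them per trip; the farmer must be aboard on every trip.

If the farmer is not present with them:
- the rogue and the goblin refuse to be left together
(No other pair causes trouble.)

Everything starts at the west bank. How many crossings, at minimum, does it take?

Counting alone: the farmer can take at most 1 across per trip to the east bank, so moving all 3 needs at least 3 loaded trips out, with a return between consecutive ones — at least 5 crossings.
The plan below uses exactly 5 crossings, so it is optimal:
1. Farmer goes to the east bank with the goblin.
2. Farmer goes back to the west bank alone.
3. Farmer goes to the east bank with the troll.
4. Farmer goes back to the west bank alone.
5. Farmer goes to the east bank with the rogue.

5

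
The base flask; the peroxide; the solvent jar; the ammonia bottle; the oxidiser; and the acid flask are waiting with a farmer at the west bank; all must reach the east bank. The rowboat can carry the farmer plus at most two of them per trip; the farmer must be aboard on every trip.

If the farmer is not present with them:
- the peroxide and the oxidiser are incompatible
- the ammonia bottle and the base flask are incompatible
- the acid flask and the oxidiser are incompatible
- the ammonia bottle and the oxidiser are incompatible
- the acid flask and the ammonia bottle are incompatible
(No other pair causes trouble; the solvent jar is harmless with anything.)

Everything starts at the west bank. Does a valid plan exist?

1. Farmer goes to the east bank with the ammonia bottle and the oxidiser.
2. Farmer goes back to the west bank with the ammonia bottle.
3. Farmer goes to the east bank with the ammonia bottle and the base flask.
4. Farmer goes back to the west bank with the ammonia bottle.
5. Farmer goes to the east bank with the acid flask and the peroxide.
6. Farmer goes back to the west bank with the oxidiser.
7. Farmer goes to the east bank with the ammonia bottle and the solvent jar.
8. Farmer goes back to the west bank with the ammonia bottle.
9. Farmer goes to the east bank with the ammonia bottle and the oxidiser.

Yes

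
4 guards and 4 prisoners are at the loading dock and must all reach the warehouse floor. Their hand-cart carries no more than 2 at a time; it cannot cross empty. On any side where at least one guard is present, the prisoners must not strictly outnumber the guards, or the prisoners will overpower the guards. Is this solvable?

No

Following every safe sequence of crossings from the start, the most of the 8 that can be at the warehouse floor as the hand-cart arrives there on crossings 1, 3, 5 is 2, 3, 4 respectively; the best ever achieved is 4 of 8.
From crossing 7 on, no configuration arises that was not already reachable earlier: only 11 distinct safe configurations (who is on which side, and where the hand-cart is) can ever be reached, none of them has everyone across, and every continuation just revisits them. They are: 0 guards + 0 prisoners across (hand-cart back at the start); 0 guards + 1 prisoner across (hand-cart there); 0 guards + 1 prisoner across (hand-cart back at the start); 0 guards + 2 prisoners across (hand-cart there); 0 guards + 2 prisoners across (hand-cart back at the start); 0 guards + 3 prisoners across (hand-cart there); 0 guards + 3 prisoners across (hand-cart back at the start); 0 guards + 4 prisoners across (hand-cart there); 1 guard + 1 prisoner across (hand-cart there); 1 guard + 1 prisoner across (hand-cart back at the start); 2 guards + 2 prisoners across (hand-cart there). So no valid plan exists.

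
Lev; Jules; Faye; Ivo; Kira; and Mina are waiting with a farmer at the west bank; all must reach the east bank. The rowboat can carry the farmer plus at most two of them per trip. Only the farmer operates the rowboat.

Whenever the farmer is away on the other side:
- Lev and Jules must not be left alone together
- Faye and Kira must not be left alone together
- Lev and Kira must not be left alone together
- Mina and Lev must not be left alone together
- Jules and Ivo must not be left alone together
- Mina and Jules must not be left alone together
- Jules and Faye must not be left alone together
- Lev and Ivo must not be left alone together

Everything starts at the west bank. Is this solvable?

Whatever the first load, the items left behind include a forbidden pair without the farmer. No opening move is safe, so no plan exists.

No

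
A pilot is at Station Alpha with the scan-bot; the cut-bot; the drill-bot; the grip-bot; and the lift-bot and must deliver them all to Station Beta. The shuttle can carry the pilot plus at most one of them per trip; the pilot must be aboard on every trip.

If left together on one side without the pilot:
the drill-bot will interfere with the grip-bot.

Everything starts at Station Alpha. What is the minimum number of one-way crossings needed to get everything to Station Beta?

9

Counting alone: the pilot can take at most 1 across per trip to Station Beta, so moving all 5 needs at least 5 loaded trips out, with a return between consecutive ones — at least 9 crossings.
The plan below uses exactly 9 crossings, so it is optimal:
1. Pilot goes to Station Beta with the drill-bot.
2. Pilot goes back to Station Alpha alone.
3. Pilot goes to Station Beta with the scan-bot.
4. Pilot goes back to Station Alpha alone.
5. Pilot goes to Station Beta with the cut-bot.
6. Pilot goes back to Station Alpha alone.
7. Pilot goes to Station Beta with the lift-bot.
8. Pilot goes back to Station Alpha alone.
9. Pilot goes to Station Beta with the grip-bot.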